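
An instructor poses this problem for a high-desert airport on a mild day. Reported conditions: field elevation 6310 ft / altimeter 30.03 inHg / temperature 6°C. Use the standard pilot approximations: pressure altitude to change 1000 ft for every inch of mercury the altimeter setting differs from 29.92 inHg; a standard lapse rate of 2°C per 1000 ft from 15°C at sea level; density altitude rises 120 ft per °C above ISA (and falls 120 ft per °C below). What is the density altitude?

6608 ft

Pressure altitude = 6310 + (29.92 − 30.03) × 1000 = 6310 + (-110) = 6200 ft.
ISA temperature at 6200 ft = 15 − 2 × (6200/1000) = 2.6°C.
ISA deviation = 6 − 2.6 = +3.4°C.
Density altitude = 6200 + 120 × (3.4) = 6608 ft.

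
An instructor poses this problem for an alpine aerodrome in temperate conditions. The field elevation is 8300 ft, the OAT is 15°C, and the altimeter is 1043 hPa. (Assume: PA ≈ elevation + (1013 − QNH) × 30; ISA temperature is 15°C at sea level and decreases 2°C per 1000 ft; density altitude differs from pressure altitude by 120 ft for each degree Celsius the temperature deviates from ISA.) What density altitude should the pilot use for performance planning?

9176 ft

Pressure altitude = 8300 + (1013 − 1043) × 30 = 8300 + (-900) = 7400 ft.
ISA temperature at 7400 ft = 15 − 2 × (7400/1000) = 0.2°C.
ISA deviation = 15 − 0.2 = +14.8°C.
Density altitude = 7400 + 120 × (14.8) = 9176 ft.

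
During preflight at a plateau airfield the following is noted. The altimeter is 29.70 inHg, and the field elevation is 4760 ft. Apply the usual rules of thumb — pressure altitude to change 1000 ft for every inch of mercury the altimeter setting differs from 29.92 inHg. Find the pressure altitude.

4980 ft

Pressure correction = (29.92 − 29.70) × 1000 = +220 ft.
Pressure altitude = 4760 + (+220) = 4980 ft.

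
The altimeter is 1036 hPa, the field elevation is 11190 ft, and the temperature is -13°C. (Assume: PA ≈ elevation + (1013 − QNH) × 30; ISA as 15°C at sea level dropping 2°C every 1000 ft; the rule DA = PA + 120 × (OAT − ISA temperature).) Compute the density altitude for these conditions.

Pressure altitude = 11190 + (1013 − 1036) × 30 = 11190 + (-690) = 10500 ft.
ISA temperature at 10500 ft = 15 − 2 × (10500/1000) = -6°C.
ISA deviation = -13 − (-6) = -7°C.
Density altitude = 10500 + 120 × (-7) = 9660 ft.

9660 ft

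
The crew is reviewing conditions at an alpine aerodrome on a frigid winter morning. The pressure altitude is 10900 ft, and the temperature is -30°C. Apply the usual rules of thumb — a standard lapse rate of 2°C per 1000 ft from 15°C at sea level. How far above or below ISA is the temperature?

ISA-23.2°C

ISA temperature at 10900 ft = 15 − 2 × (10900/1000) = -6.8°C.
Deviation = OAT − ISA = -30 − (-6.8) = -23.2°C.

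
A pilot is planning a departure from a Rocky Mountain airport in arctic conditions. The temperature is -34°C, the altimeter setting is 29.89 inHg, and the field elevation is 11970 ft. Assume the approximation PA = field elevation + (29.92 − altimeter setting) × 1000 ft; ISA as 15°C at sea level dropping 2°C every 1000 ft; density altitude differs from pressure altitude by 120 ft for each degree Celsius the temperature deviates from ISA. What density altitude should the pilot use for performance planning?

9000 ft

Pressure altitude = 11970 + (29.92 − 29.89) × 1000 = 11970 + (+30) = 12000 ft.
ISA temperature at 12000 ft = 15 − 2 × (12000/1000) = -9°C.
ISA deviation = -34 − (-9) = -25°C.
Density altitude = 12000 + 120 × (-25) = 9000 ft.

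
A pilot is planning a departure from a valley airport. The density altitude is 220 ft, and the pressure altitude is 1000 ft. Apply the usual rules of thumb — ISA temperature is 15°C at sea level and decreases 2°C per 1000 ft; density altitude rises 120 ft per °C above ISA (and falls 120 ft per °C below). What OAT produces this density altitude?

6.5°C

Density altitude − pressure altitude = 220 − 1000 = -780 ft.
At 120 ft/°C that is an ISA deviation of -780/120 = -6.5°C.
ISA temperature at 1000 ft = 15 − 2 × (1000/1000) = 13°C.
OAT = ISA + deviation = 13 + (-6.5) = 6.5°C.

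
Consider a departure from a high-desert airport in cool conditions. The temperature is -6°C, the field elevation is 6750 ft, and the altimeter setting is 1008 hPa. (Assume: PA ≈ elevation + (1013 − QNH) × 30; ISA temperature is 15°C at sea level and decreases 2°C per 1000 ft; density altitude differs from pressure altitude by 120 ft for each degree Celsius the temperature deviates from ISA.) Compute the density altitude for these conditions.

Pressure altitude = 6750 + (1013 − 1008) × 30 = 6750 + (+150) = 6900 ft.
ISA temperature at 6900 ft = 15 − 2 × (6900/1000) = 1.2°C.
ISA deviation = -6 − 1.2 = -7.2°C.
Density altitude = 6900 + 120 × (-7.2) = 6036 ft.

6036 ft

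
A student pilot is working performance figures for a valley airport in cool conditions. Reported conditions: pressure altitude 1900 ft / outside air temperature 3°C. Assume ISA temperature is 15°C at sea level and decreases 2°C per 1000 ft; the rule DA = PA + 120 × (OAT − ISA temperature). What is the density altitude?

916 ft

ISA temperature at 1900 ft = 15 − 2 × (1900/1000) = 11.2°C.
ISA deviation = 3 − 11.2 = -8.2°C.
Density altitude = 1900 + 120 × (-8.2) = 1900 + (-984) = 916 ft.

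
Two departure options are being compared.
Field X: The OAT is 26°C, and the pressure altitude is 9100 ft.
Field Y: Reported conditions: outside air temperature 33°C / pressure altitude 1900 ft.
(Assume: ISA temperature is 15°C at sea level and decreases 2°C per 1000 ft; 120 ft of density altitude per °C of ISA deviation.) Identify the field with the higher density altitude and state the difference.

Field X by 8088 ft

Field X: ISA temp = -3.2°C, deviation +29.2°C, DA = 9100 + 120 × 29.2 = 12604 ft.
Field Y: ISA temp = 11.2°C, deviation +21.8°C, DA = 1900 + 120 × 21.8 = 4516 ft.
Field X is higher by 12604 − 4516 = 8088 ft.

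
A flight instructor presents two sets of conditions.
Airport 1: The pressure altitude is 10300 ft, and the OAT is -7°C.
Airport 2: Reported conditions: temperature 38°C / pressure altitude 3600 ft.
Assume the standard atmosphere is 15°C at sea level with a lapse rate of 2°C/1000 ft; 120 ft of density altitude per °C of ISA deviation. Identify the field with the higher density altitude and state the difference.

Airport 1: ISA temp = -5.6°C, deviation -1.4°C, DA = 10300 + 120 × (-1.4) = 10132 ft.
Airport 2: ISA temp = 7.8°C, deviation +30.2°C, DA = 3600 + 120 × 30.2 = 7224 ft.
Airport 1 is higher by 10132 − 7224 = 2908 ft.

Airport 1 by 2908 ft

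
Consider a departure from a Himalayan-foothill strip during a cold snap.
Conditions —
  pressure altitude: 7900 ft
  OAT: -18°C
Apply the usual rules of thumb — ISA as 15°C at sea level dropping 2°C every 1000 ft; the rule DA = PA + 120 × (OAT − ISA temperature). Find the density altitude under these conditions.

ISA temperature at 7900 ft = 15 − 2 × (7900/1000) = -0.8°C.
ISA deviation = -18 − (-0.8) = -17.2°C.
Density altitude = 7900 + 120 × (-17.2) = 7900 + (-2064) = 5836 ft.

5836 ft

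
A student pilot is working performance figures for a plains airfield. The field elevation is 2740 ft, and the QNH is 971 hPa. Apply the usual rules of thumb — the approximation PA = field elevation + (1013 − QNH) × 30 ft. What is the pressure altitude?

Pressure correction = (1013 − 971) × 30 = +1260 ft.
Pressure altitude = 2740 + (+1260) = 4000 ft.

4000 ft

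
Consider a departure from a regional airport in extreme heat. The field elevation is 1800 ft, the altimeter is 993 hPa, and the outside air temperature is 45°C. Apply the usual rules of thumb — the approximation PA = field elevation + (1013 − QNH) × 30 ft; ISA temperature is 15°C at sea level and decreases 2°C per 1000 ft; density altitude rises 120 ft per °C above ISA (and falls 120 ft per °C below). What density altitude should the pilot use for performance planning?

Pressure altitude = 1800 + (1013 − 993) × 30 = 1800 + (+600) = 2400 ft.
ISA temperature at 2400 ft = 15 − 2 × (2400/1000) = 10.2°C.
ISA deviation = 45 − 10.2 = +34.8°C.
Density altitude = 2400 + 120 × (34.8) = 6576 ft.

6576 ft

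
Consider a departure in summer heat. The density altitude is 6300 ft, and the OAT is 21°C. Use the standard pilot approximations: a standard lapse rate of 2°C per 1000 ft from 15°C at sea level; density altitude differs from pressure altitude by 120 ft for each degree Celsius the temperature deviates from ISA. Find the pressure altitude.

DA = PA + 120 × (OAT − (15 − 2·PA/1000)) = PA + 120·OAT − 1800 + 0.24·PA = 1.24·PA + 120·OAT − 1800.
So 1.24·PA = 6300 − 120 × 21 + 1800 = 5580.
PA = 5580 / 1.24 = 4500 ft.

4500 ft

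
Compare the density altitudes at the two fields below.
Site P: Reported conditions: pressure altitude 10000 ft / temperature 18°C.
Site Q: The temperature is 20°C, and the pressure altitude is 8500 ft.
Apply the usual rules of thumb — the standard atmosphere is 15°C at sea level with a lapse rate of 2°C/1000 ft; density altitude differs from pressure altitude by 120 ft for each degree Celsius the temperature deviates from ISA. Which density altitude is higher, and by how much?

Site P: ISA temp = -5°C, deviation +23°C, DA = 10000 + 120 × 23 = 12760 ft.
Site Q: ISA temp = -2°C, deviation +22°C, DA = 8500 + 120 × 22 = 11140 ft.
Site P is higher by 12760 − 11140 = 1620 ft.

Site P by 1620 ft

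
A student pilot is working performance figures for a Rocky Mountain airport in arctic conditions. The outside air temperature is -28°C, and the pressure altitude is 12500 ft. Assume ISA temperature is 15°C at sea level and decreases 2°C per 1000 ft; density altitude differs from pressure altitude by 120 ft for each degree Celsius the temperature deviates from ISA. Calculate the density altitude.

ISA temperature at 12500 ft = 15 − 2 × (12500/1000) = -10°C.
ISA deviation = -28 − (-10) = -18°C.
Density altitude = 12500 + 120 × (-18) = 12500 + (-2160) = 10340 ft.

10340 ft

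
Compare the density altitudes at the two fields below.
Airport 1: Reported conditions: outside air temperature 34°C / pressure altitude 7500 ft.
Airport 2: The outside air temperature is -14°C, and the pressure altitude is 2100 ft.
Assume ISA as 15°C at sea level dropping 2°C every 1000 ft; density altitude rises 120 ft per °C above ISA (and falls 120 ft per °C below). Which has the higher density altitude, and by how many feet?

Airport 1: ISA temp = 0°C, deviation +34°C, DA = 7500 + 120 × 34 = 11580 ft.
Airport 2: ISA temp = 10.8°C, deviation -24.8°C, DA = 2100 + 120 × (-24.8) = -876 ft.
Airport 1 is higher by 11580 − (-876) = 12456 ft.

Airport 1 by 12456 ft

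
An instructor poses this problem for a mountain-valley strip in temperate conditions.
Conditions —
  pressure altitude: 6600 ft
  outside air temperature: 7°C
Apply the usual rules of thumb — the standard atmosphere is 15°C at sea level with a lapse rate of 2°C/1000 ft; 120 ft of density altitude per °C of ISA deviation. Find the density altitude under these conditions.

ISA temperature at 6600 ft = 15 − 2 × (6600/1000) = 1.8°C.
ISA deviation = 7 − 1.8 = +5.2°C.
Density altitude = 6600 + 120 × (5.2) = 6600 + (+624) = 7224 ft.

7224 ft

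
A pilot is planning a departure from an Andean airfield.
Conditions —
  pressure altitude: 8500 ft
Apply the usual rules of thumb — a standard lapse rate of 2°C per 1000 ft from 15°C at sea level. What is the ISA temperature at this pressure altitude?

-2°C

ISA temperature = 15 − 2 × (8500/1000) = 15 − 17 = -2°C.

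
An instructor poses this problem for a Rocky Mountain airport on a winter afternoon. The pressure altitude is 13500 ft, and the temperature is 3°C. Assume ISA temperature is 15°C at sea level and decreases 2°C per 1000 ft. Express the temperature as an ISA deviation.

ISA+15°C

ISA temperature at 13500 ft = 15 − 2 × (13500/1000) = -12°C.
Deviation = OAT − ISA = 3 − (-12) = +15°C.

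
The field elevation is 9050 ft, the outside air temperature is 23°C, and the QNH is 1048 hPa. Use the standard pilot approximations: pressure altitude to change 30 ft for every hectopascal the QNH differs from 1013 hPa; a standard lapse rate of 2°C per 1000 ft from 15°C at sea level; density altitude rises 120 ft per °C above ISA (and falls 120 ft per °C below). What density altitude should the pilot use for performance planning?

10880 ft

Pressure altitude = 9050 + (1013 − 1048) × 30 = 9050 + (-1050) = 8000 ft.
ISA temperature at 8000 ft = 15 − 2 × (8000/1000) = -1°C.
ISA deviation = 23 − (-1) = +24°C.
Density altitude = 8000 + 120 × (24) = 10880 ft.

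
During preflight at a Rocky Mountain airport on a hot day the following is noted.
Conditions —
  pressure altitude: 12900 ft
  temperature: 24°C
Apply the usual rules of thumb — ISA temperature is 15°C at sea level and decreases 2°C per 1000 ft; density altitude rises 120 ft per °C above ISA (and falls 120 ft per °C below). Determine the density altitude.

ISA temperature at 12900 ft = 15 − 2 × (12900/1000) = -10.8°C.
ISA deviation = 24 − (-10.8) = +34.8°C.
Density altitude = 12900 + 120 × (34.8) = 12900 + (+4176) = 17076 ft.

17076 ft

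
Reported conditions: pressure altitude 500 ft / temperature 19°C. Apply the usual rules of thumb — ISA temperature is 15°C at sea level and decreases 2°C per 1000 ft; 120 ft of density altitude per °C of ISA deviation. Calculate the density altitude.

ISA temperature at 500 ft = 15 − 2 × (500/1000) = 14°C.
ISA deviation = 19 − 14 = +5°C.
Density altitude = 500 + 120 × (5) = 500 + (+600) = 1100 ft.

1100 ft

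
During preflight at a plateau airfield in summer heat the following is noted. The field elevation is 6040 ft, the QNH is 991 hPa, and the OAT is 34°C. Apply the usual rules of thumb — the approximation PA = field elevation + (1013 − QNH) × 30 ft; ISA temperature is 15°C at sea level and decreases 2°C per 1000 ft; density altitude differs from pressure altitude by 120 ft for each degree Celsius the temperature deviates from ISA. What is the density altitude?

Pressure altitude = 6040 + (1013 − 991) × 30 = 6040 + (+660) = 6700 ft.
ISA temperature at 6700 ft = 15 − 2 × (6700/1000) = 1.6°C.
ISA deviation = 34 − 1.6 = +32.4°C.
Density altitude = 6700 + 120 × (32.4) = 10588 ft.

10588 ft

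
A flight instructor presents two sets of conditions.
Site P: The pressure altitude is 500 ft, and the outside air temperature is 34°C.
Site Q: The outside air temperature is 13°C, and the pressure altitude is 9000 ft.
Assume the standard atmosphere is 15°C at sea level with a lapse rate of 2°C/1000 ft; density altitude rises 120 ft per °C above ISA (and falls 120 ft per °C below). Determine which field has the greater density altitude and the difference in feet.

Site Q by 8020 ft

Site P: ISA temp = 14°C, deviation +20°C, DA = 500 + 120 × 20 = 2900 ft.
Site Q: ISA temp = -3°C, deviation +16°C, DA = 9000 + 120 × 16 = 10920 ft.
Site Q is higher by 10920 − 2900 = 8020 ft.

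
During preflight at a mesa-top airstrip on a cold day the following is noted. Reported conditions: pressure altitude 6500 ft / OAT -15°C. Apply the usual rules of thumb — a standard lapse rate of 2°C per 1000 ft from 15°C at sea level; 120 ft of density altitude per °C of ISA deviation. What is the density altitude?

4460 ft

ISA temperature at 6500 ft = 15 − 2 × (6500/1000) = 2°C.
ISA deviation = -15 − 2 = -17°C.
Density altitude = 6500 + 120 × (-17) = 6500 + (-2040) = 4460 ft.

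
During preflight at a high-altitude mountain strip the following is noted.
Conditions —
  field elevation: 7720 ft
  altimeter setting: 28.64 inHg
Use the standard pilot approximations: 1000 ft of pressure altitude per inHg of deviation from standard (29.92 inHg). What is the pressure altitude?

9000 ft

Pressure correction = (29.92 − 28.64) × 1000 = +1280 ft.
Pressure altitude = 7720 + (+1280) = 9000 ft.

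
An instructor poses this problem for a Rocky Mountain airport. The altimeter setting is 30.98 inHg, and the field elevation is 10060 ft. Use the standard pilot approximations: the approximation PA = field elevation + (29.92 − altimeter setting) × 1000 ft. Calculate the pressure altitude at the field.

Pressure correction = (29.92 − 30.98) × 1000 = -1060 ft.
Pressure altitude = 10060 + (-1060) = 9000 ft.

9000 ft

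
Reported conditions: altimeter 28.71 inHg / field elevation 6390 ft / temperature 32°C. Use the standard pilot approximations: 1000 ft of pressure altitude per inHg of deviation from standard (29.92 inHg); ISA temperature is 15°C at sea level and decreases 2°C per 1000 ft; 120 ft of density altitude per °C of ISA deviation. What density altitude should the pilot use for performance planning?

Pressure altitude = 6390 + (29.92 − 28.71) × 1000 = 6390 + (+1210) = 7600 ft.
ISA temperature at 7600 ft = 15 − 2 × (7600/1000) = -0.2°C.
ISA deviation = 32 − (-0.2) = +32.2°C.
Density altitude = 7600 + 120 × (32.2) = 11464 ft.

11464 ft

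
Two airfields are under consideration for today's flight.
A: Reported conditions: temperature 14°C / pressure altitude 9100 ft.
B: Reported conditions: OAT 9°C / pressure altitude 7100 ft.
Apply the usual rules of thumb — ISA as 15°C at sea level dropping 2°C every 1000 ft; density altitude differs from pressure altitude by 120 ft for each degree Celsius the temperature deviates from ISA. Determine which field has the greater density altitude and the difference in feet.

A: ISA temp = -3.2°C, deviation +17.2°C, DA = 9100 + 120 × 17.2 = 11164 ft.
B: ISA temp = 0.8°C, deviation +8.2°C, DA = 7100 + 120 × 8.2 = 8084 ft.
A is higher by 11164 − 8084 = 3080 ft.

A by 3080 ft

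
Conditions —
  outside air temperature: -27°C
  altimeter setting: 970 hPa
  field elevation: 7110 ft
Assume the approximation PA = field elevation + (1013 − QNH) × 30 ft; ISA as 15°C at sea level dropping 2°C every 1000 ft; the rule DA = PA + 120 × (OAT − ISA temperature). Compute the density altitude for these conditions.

5376 ft

Pressure altitude = 7110 + (1013 − 970) × 30 = 7110 + (+1290) = 8400 ft.
ISA temperature at 8400 ft = 15 − 2 × (8400/1000) = -1.8°C.
ISA deviation = -27 − (-1.8) = -25.2°C.
Density altitude = 8400 + 120 × (-25.2) = 5376 ft.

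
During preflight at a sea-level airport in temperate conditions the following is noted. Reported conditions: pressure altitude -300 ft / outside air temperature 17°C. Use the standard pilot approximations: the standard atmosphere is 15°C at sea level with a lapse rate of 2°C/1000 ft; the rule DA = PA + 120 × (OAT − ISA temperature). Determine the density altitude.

-132 ft

ISA temperature at -300 ft = 15 − 2 × (-300/1000) = 15.6°C.
ISA deviation = 17 − 15.6 = +1.4°C.
Density altitude = -300 + 120 × (1.4) = -300 + (+168) = -132 ft.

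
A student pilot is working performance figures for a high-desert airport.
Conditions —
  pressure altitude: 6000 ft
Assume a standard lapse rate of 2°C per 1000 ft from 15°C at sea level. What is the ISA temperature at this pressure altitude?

3°C

ISA temperature = 15 − 2 × (6000/1000) = 15 − 12 = 3°C.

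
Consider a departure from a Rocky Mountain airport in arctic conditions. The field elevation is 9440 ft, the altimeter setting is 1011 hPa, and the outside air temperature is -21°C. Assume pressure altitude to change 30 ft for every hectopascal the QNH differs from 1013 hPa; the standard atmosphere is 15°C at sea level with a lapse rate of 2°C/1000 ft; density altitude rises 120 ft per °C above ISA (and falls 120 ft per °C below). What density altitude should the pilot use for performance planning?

Pressure altitude = 9440 + (1013 − 1011) × 30 = 9440 + (+60) = 9500 ft.
ISA temperature at 9500 ft = 15 − 2 × (9500/1000) = -4°C.
ISA deviation = -21 − (-4) = -17°C.
Density altitude = 9500 + 120 × (-17) = 7460 ft.

7460 ft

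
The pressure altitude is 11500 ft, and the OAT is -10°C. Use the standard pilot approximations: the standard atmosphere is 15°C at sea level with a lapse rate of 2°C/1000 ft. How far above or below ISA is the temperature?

ISA-2°C

ISA temperature at 11500 ft = 15 − 2 × (11500/1000) = -8°C.
Deviation = OAT − ISA = -10 − (-8) = -2°C.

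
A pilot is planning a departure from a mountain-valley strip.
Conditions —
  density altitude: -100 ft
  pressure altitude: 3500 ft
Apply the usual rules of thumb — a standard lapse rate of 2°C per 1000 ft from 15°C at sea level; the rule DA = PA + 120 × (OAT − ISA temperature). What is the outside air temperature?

Density altitude − pressure altitude = -100 − 3500 = -3600 ft.
At 120 ft/°C that is an ISA deviation of -3600/120 = -30°C.
ISA temperature at 3500 ft = 15 − 2 × (3500/1000) = 8°C.
OAT = ISA + deviation = 8 + (-30) = -22°C.

-22°C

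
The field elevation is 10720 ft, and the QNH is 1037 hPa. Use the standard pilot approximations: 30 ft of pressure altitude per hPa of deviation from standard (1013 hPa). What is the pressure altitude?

10000 ft

Pressure correction = (1013 − 1037) × 30 = -720 ft.
Pressure altitude = 10720 + (-720) = 10000 ft.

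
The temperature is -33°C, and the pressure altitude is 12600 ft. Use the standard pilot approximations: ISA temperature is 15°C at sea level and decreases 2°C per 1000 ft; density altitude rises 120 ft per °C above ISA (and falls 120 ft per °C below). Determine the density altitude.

9864 ft

ISA temperature at 12600 ft = 15 − 2 × (12600/1000) = -10.2°C.
ISA deviation = -33 − (-10.2) = -22.8°C.
Density altitude = 12600 + 120 × (-22.8) = 12600 + (-2736) = 9864 ft.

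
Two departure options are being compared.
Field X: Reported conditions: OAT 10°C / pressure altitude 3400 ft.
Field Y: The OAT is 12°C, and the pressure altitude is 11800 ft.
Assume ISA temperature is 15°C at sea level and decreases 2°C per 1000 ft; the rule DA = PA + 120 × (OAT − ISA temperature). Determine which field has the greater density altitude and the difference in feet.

Field X: ISA temp = 8.2°C, deviation +1.8°C, DA = 3400 + 120 × 1.8 = 3616 ft.
Field Y: ISA temp = -8.6°C, deviation +20.6°C, DA = 11800 + 120 × 20.6 = 14272 ft.
Field Y is higher by 14272 − 3616 = 10656 ft.

Field Y by 10656 ft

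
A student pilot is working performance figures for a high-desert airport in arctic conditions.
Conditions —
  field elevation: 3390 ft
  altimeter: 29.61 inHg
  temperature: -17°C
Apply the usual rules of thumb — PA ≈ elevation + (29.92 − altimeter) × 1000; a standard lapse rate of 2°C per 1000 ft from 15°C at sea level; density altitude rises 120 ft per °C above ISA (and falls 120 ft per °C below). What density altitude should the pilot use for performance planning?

748 ft

Pressure altitude = 3390 + (29.92 − 29.61) × 1000 = 3390 + (+310) = 3700 ft.
ISA temperature at 3700 ft = 15 − 2 × (3700/1000) = 7.6°C.
ISA deviation = -17 − 7.6 = -24.6°C.
Density altitude = 3700 + 120 × (-24.6) = 748 ft.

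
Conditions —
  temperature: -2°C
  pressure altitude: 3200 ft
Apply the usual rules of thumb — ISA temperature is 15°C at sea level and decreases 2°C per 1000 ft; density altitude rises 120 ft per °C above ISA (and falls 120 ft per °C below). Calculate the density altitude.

ISA temperature at 3200 ft = 15 − 2 × (3200/1000) = 8.6°C.
ISA deviation = -2 − 8.6 = -10.6°C.
Density altitude = 3200 + 120 × (-10.6) = 3200 + (-1272) = 1928 ft.

1928 ft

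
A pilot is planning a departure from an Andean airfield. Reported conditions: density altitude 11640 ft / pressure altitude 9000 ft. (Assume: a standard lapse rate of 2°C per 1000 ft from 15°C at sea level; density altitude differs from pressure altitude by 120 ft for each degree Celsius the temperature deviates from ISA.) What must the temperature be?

Density altitude − pressure altitude = 11640 − 9000 = +2640 ft.
At 120 ft/°C that is an ISA deviation of 2640/120 = +22°C.
ISA temperature at 9000 ft = 15 − 2 × (9000/1000) = -3°C.
OAT = ISA + deviation = -3 + (+22) = 19°C.

19°C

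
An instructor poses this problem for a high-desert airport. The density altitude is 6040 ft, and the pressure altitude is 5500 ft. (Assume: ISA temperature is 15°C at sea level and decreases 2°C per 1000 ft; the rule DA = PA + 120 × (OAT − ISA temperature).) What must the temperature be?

8.5°C

Density altitude − pressure altitude = 6040 − 5500 = +540 ft.
At 120 ft/°C that is an ISA deviation of 540/120 = +4.5°C.
ISA temperature at 5500 ft = 15 − 2 × (5500/1000) = 4°C.
OAT = ISA + deviation = 4 + (+4.5) = 8.5°C.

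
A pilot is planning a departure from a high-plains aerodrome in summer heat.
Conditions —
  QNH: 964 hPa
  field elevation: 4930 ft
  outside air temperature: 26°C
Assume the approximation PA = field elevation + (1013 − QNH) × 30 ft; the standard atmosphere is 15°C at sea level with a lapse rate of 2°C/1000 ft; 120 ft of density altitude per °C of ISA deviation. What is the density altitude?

Pressure altitude = 4930 + (1013 − 964) × 30 = 4930 + (+1470) = 6400 ft.
ISA temperature at 6400 ft = 15 − 2 × (6400/1000) = 2.2°C.
ISA deviation = 26 − 2.2 = +23.8°C.
Density altitude = 6400 + 120 × (23.8) = 9256 ft.

9256 ft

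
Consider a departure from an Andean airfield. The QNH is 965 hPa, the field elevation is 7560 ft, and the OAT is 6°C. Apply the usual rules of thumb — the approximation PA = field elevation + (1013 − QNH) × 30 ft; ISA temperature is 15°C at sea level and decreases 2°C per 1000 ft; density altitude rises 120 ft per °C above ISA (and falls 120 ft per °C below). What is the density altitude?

Pressure altitude = 7560 + (1013 − 965) × 30 = 7560 + (+1440) = 9000 ft.
ISA temperature at 9000 ft = 15 − 2 × (9000/1000) = -3°C.
ISA deviation = 6 − (-3) = +9°C.
Density altitude = 9000 + 120 × (9) = 10080 ft.

10080 ft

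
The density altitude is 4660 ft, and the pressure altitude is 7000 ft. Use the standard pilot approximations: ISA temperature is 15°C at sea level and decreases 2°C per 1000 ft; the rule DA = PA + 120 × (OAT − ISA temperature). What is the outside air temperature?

Density altitude − pressure altitude = 4660 − 7000 = -2340 ft.
At 120 ft/°C that is an ISA deviation of -2340/120 = -19.5°C.
ISA temperature at 7000 ft = 15 − 2 × (7000/1000) = 1°C.
OAT = ISA + deviation = 1 + (-19.5) = -18.5°C.

-18.5°C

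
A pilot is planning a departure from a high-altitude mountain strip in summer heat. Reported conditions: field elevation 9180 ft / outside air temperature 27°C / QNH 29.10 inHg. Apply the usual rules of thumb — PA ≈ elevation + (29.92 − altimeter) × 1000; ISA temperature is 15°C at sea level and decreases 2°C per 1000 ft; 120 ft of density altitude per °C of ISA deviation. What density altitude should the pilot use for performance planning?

Pressure altitude = 9180 + (29.92 − 29.10) × 1000 = 9180 + (+820) = 10000 ft.
ISA temperature at 10000 ft = 15 − 2 × (10000/1000) = -5°C.
ISA deviation = 27 − (-5) = +32°C.
Density altitude = 10000 + 120 × (32) = 13840 ft.

13840 ft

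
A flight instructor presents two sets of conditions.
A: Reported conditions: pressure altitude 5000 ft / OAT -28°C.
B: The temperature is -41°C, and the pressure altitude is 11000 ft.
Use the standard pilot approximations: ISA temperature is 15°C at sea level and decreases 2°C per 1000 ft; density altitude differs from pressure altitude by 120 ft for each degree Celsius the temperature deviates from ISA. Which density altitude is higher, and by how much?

A: ISA temp = 5°C, deviation -33°C, DA = 5000 + 120 × (-33) = 1040 ft.
B: ISA temp = -7°C, deviation -34°C, DA = 11000 + 120 × (-34) = 6920 ft.
B is higher by 6920 − 1040 = 5880 ft.

B by 5880 ft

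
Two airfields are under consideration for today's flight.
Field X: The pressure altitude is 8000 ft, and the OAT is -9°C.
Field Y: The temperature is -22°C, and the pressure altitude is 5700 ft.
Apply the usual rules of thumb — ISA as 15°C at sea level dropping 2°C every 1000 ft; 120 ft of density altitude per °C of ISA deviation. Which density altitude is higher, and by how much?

Field X: ISA temp = -1°C, deviation -8°C, DA = 8000 + 120 × (-8) = 7040 ft.
Field Y: ISA temp = 3.6°C, deviation -25.6°C, DA = 5700 + 120 × (-25.6) = 2628 ft.
Field X is higher by 7040 − 2628 = 4412 ft.

Field X by 4412 ft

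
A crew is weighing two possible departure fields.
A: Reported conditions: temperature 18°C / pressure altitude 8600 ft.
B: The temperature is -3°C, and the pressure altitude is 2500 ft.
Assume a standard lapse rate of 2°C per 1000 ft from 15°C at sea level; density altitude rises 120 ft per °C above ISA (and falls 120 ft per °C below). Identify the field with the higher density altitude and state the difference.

A: ISA temp = -2.2°C, deviation +20.2°C, DA = 8600 + 120 × 20.2 = 11024 ft.
B: ISA temp = 10°C, deviation -13°C, DA = 2500 + 120 × (-13) = 940 ft.
A is higher by 11024 − 940 = 10084 ft.

A by 10084 ft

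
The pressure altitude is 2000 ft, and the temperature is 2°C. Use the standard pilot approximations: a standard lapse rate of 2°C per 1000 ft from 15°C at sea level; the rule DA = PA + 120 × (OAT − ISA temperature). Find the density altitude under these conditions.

ISA temperature at 2000 ft = 15 − 2 × (2000/1000) = 11°C.
ISA deviation = 2 − 11 = -9°C.
Density altitude = 2000 + 120 × (-9) = 2000 + (-1080) = 920 ft.

920 ft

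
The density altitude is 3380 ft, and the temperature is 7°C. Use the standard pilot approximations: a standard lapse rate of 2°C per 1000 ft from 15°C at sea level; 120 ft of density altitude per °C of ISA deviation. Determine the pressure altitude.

3500 ft

DA = PA + 120 × (OAT − (15 − 2·PA/1000)) = PA + 120·OAT − 1800 + 0.24·PA = 1.24·PA + 120·OAT − 1800.
So 1.24·PA = 3380 − 120 × 7 + 1800 = 4340.
PA = 4340 / 1.24 = 3500 ft.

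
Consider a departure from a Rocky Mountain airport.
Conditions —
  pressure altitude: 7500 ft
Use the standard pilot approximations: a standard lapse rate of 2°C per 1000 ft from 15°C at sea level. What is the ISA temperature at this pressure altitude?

ISA temperature = 15 − 2 × (7500/1000) = 15 − 15 = 0°C.

0°C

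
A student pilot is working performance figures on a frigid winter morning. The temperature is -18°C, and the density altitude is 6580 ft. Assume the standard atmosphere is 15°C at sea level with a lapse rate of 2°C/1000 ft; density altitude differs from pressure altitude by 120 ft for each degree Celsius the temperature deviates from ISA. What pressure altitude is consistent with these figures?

DA = PA + 120 × (OAT − (15 − 2·PA/1000)) = PA + 120·OAT − 1800 + 0.24·PA = 1.24·PA + 120·OAT − 1800.
So 1.24·PA = 6580 − 120 × (-18) + 1800 = 10540.
PA = 10540 / 1.24 = 8500 ft.

8500 ft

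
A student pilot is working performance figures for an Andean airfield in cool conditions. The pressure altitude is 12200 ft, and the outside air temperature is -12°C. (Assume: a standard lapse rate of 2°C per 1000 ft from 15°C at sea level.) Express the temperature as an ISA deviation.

ISA-2.6°C

ISA temperature at 12200 ft = 15 − 2 × (12200/1000) = -9.4°C.
Deviation = OAT − ISA = -12 − (-9.4) = -2.6°C.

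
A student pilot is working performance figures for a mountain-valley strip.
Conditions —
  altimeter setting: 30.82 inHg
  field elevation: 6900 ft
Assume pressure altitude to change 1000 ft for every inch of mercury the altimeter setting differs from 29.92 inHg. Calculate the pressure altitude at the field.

Pressure correction = (29.92 − 30.82) × 1000 = -900 ft.
Pressure altitude = 6900 + (-900) = 6000 ft.

6000 ft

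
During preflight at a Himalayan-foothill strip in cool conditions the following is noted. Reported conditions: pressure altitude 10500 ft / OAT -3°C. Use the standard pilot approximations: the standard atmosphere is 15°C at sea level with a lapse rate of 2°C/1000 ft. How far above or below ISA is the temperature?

ISA+3°C

ISA temperature at 10500 ft = 15 − 2 × (10500/1000) = -6°C.
Deviation = OAT − ISA = -3 − (-6) = +3°C.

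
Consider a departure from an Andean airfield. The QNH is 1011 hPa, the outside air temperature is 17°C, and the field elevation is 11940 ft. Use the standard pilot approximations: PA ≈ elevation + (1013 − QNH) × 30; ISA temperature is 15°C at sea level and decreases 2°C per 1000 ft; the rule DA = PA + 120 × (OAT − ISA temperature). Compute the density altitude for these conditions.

15120 ft

Pressure altitude = 11940 + (1013 − 1011) × 30 = 11940 + (+60) = 12000 ft.
ISA temperature at 12000 ft = 15 − 2 × (12000/1000) = -9°C.
ISA deviation = 17 − (-9) = +26°C.
Density altitude = 12000 + 120 × (26) = 15120 ft.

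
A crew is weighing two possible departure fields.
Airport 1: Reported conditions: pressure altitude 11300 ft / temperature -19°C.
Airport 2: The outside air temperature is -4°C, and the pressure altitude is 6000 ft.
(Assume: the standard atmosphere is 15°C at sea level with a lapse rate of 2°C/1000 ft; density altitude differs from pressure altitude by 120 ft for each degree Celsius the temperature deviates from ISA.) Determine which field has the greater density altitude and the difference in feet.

Airport 1 by 4772 ft

Airport 1: ISA temp = -7.6°C, deviation -11.4°C, DA = 11300 + 120 × (-11.4) = 9932 ft.
Airport 2: ISA temp = 3°C, deviation -7°C, DA = 6000 + 120 × (-7) = 5160 ft.
Airport 1 is higher by 9932 − 5160 = 4772 ft.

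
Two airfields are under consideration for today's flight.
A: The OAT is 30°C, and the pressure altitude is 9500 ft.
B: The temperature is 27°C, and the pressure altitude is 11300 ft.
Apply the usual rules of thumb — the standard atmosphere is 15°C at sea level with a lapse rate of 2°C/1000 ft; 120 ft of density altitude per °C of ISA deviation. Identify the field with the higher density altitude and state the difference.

A: ISA temp = -4°C, deviation +34°C, DA = 9500 + 120 × 34 = 13580 ft.
B: ISA temp = -7.6°C, deviation +34.6°C, DA = 11300 + 120 × 34.6 = 15452 ft.
B is higher by 15452 − 13580 = 1872 ft.

B by 1872 ft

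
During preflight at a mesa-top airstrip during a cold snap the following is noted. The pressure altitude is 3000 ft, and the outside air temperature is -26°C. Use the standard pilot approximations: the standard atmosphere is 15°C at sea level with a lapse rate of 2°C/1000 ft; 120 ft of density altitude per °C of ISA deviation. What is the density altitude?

ISA temperature at 3000 ft = 15 − 2 × (3000/1000) = 9°C.
ISA deviation = -26 − 9 = -35°C.
Density altitude = 3000 + 120 × (-35) = 3000 + (-4200) = -1200 ft.

-1200 ft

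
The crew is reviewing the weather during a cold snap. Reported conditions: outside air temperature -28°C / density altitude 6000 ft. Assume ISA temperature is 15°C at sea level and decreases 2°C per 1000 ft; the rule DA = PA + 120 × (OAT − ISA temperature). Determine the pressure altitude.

DA = PA + 120 × (OAT − (15 − 2·PA/1000)) = PA + 120·OAT − 1800 + 0.24·PA = 1.24·PA + 120·OAT − 1800.
So 1.24·PA = 6000 − 120 × (-28) + 1800 = 11160.
PA = 11160 / 1.24 = 9000 ft.

9000 ft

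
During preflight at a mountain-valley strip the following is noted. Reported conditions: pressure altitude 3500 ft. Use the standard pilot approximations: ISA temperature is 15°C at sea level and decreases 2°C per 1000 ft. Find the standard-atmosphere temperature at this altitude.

ISA temperature = 15 − 2 × (3500/1000) = 15 − 7 = 8°C.

8°C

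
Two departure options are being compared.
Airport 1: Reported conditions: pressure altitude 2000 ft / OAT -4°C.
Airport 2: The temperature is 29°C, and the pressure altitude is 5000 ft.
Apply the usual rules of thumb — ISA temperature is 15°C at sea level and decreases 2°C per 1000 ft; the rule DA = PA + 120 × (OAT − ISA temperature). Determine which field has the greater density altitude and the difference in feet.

Airport 2 by 7680 ft

Airport 1: ISA temp = 11°C, deviation -15°C, DA = 2000 + 120 × (-15) = 200 ft.
Airport 2: ISA temp = 5°C, deviation +24°C, DA = 5000 + 120 × 24 = 7880 ft.
Airport 2 is higher by 7880 − 200 = 7680 ft.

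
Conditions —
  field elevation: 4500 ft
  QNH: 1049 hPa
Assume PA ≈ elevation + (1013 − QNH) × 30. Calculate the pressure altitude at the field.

3420 ft

Pressure correction = (1013 − 1049) × 30 = -1080 ft.
Pressure altitude = 4500 + (-1080) = 3420 ft.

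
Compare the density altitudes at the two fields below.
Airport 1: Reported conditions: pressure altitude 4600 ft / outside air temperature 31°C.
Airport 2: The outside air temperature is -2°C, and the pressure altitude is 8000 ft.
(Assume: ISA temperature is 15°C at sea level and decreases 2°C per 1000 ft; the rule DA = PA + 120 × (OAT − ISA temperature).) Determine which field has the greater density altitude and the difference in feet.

Airport 2 by 256 ft

Airport 1: ISA temp = 5.8°C, deviation +25.2°C, DA = 4600 + 120 × 25.2 = 7624 ft.
Airport 2: ISA temp = -1°C, deviation -1°C, DA = 8000 + 120 × (-1) = 7880 ft.
Airport 2 is higher by 7880 − 7624 = 256 ft.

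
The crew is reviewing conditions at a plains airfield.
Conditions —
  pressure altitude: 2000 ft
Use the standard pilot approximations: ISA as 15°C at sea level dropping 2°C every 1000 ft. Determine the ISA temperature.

ISA temperature = 15 − 2 × (2000/1000) = 15 − 4 = 11°C.

11°C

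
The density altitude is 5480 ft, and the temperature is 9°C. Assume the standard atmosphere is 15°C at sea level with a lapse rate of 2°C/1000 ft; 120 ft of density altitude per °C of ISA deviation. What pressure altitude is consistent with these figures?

DA = PA + 120 × (OAT − (15 − 2·PA/1000)) = PA + 120·OAT − 1800 + 0.24·PA = 1.24·PA + 120·OAT − 1800.
So 1.24·PA = 5480 − 120 × 9 + 1800 = 6200.
PA = 6200 / 1.24 = 5000 ft.

5000 ft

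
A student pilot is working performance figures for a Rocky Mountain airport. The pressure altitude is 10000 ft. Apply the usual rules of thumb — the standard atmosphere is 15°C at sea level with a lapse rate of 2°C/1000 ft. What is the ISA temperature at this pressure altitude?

-5°C

ISA temperature = 15 − 2 × (10000/1000) = 15 − 20 = -5°C.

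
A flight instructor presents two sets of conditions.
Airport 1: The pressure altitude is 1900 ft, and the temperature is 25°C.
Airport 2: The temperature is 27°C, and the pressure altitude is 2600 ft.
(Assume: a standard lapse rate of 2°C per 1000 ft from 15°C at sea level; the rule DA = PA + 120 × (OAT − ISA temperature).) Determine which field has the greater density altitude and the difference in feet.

Airport 1: ISA temp = 11.2°C, deviation +13.8°C, DA = 1900 + 120 × 13.8 = 3556 ft.
Airport 2: ISA temp = 9.8°C, deviation +17.2°C, DA = 2600 + 120 × 17.2 = 4664 ft.
Airport 2 is higher by 4664 − 3556 = 1108 ft.

Airport 2 by 1108 ft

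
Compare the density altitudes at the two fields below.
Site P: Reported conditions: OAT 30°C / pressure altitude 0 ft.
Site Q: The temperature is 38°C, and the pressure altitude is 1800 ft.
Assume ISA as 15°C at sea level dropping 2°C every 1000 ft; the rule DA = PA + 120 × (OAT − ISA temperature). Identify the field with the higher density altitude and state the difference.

Site Q by 3192 ft

Site P: ISA temp = 15°C, deviation +15°C, DA = 0 + 120 × 15 = 1800 ft.
Site Q: ISA temp = 11.4°C, deviation +26.6°C, DA = 1800 + 120 × 26.6 = 4992 ft.
Site Q is higher by 4992 − 1800 = 3192 ft.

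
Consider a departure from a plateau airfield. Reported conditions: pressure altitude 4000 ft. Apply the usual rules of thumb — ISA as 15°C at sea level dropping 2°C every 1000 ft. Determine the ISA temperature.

ISA temperature = 15 − 2 × (4000/1000) = 15 − 8 = 7°C.

7°C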